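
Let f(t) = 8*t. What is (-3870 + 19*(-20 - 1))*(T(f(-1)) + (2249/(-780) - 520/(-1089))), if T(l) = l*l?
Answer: -1908984383/7260 ≈ -2.6295e+5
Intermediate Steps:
T(l) = l²
(-3870 + 19*(-20 - 1))*(T(f(-1)) + (2249/(-780) - 520/(-1089))) = (-3870 + 19*(-20 - 1))*((8*(-1))² + (2249/(-780) - 520/(-1089))) = (-3870 + 19*(-21))*((-8)² + (2249*(-1/780) - 520*(-1/1089))) = (-3870 - 399)*(64 + (-173/60 + 520/1089)) = -4269*(64 - 52399/21780) = -4269*1341521/21780 = -1908984383/7260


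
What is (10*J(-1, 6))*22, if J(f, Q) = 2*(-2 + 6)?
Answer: 1760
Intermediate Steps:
J(f, Q) = 8 (J(f, Q) = 2*4 = 8)
(10*J(-1, 6))*22 = (10*8)*22 = 80*22 = 1760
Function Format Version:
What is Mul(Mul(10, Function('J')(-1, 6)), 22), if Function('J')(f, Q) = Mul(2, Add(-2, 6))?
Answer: 1760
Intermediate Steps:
Function('J')(f, Q) = 8 (Function('J')(f, Q) = Mul(2, 4) = 8)
Mul(Mul(10, Function('J')(-1, 6)), 22) = Mul(Mul(10, 8), 22) = Mul(80, 22) = 1760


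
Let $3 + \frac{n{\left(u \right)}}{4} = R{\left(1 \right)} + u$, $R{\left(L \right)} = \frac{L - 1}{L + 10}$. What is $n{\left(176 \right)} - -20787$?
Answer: $21479$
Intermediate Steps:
$R{\left(L \right)} = \frac{-1 + L}{10 + L}$ ($R{\left(L \right)} = \frac{L - 1}{10 + L} = \frac{-1 + L}{10 + L}$)
$n{\left(u \right)} = -12 + 4 u$ ($n{\left(u \right)} = -12 + 4 \left(\frac{-1 + 1}{10 + 1} + u\right) = -12 + 4 \left(\frac{1}{11} \cdot 0 + u\right) = -12 + 4 \left(0 + u\right) = -12 + 4 u$)
$n{\left(176 \right)} - -20787 = \left(-12 + 4 \cdot 176\right) - -20787 = \left(-12 + 704\right) + 20787 = 692 + 20787 = 21479$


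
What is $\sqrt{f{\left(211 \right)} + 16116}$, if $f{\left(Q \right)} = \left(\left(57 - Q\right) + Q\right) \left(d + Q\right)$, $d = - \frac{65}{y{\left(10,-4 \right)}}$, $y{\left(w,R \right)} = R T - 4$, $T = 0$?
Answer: $\frac{7 \sqrt{2373}}{2} \approx 170.5$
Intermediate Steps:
$y{\left(w,R \right)} = -4$ ($y{\left(w,R \right)} = R 0 - 4 = 0 - 4 = -4$)
$d = \frac{65}{4}$ ($d = - \frac{65}{-4} = \left(-65\right) \left(- \frac{1}{4}\right) = \frac{65}{4} \approx 16.25$)
$f{\left(Q \right)} = \frac{3705}{4} + 57 Q$ ($f{\left(Q \right)} = \left(\left(57 - Q\right) + Q\right) \left(\frac{65}{4} + Q\right) = 57 \left(\frac{65}{4} + Q\right) = \frac{3705}{4} + 57 Q$)
$\sqrt{f{\left(211 \right)} + 16116} = \sqrt{\left(\frac{3705}{4} + 57 \cdot 211\right) + 16116} = \sqrt{\left(\frac{3705}{4} + 12027\right) + 16116} = \sqrt{\frac{51813}{4} + 16116} = \sqrt{\frac{116277}{4}} = \frac{7 \sqrt{2373}}{2}$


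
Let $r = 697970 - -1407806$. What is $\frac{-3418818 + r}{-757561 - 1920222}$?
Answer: $\frac{1313042}{2677783} \approx 0.49035$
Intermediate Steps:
$r = 2105776$ ($r = 697970 + 1407806 = 2105776$)
$\frac{-3418818 + r}{-757561 - 1920222} = \frac{-3418818 + 2105776}{-757561 - 1920222} = - \frac{1313042}{-2677783} = \left(-1313042\right) \left(- \frac{1}{2677783}\right) = \frac{1313042}{2677783}$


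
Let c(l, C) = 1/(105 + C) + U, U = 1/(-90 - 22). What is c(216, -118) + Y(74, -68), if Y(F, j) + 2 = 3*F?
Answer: 320195/1456 ≈ 219.91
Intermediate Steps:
Y(F, j) = -2 + 3*F
U = -1/112 (U = 1/(-112) = -1/112 ≈ -0.0089286)
c(l, C) = -1/112 + 1/(105 + C) (c(l, C) = 1/(105 + C) - 1/112 = -1/112 + 1/(105 + C))
c(216, -118) + Y(74, -68) = (7 - 1*(-118))/(112*(105 - 118)) + (-2 + 3*74) = (1/112)*(7 + 118)/(-13) + (-2 + 222) = (1/112)*(-1/13)*125 + 220 = -125/1456 + 220 = 320195/1456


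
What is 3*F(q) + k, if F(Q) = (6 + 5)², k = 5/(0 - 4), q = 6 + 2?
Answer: 1447/4 ≈ 361.75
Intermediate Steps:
q = 8
k = -5/4 (k = 5/(-4) = -¼*5 = -5/4 ≈ -1.2500)
F(Q) = 121 (F(Q) = 11² = 121)
3*F(q) + k = 3*121 - 5/4 = 363 - 5/4 = 1447/4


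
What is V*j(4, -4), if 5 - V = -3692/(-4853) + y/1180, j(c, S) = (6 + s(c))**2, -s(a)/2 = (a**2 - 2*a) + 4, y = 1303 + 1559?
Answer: 841335174/1431635 ≈ 587.67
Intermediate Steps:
y = 2862
s(a) = -8 - 2*a**2 + 4*a (s(a) = -2*((a**2 - 2*a) + 4) = -2*(4 + a**2 - 2*a) = -8 - 2*a**2 + 4*a)
j(c, S) = (-2 - 2*c**2 + 4*c)**2 (j(c, S) = (6 + (-8 - 2*c**2 + 4*c))**2 = (-2 - 2*c**2 + 4*c)**2)
V = 5193427/2863270 (V = 5 - (-3692/(-4853) + 2862/1180) = 5 - (-3692*(-1/4853) + 2862*(1/1180)) = 5 - (3692/4853 + 1431/590) = 5 - 1*9122923/2863270 = 5 - 9122923/2863270 = 5193427/2863270 ≈ 1.8138)
V*j(4, -4) = 5193427*(4*(1 + 4**2 - 2*4)**2)/2863270 = 5193427*(4*(1 + 16 - 8)**2)/2863270 = 5193427*(4*9**2)/2863270 = 5193427*(4*81)/2863270 = (5193427/2863270)*324 = 841335174/1431635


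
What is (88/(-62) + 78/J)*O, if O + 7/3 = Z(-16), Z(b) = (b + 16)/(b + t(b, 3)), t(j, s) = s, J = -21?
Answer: 1114/93 ≈ 11.979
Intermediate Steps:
Z(b) = (16 + b)/(3 + b) (Z(b) = (b + 16)/(b + 3) = (16 + b)/(3 + b))
O = -7/3 (O = -7/3 + (16 - 16)/(3 - 16) = -7/3 + 0/(-13) = -7/3 - 1/13*0 = -7/3 + 0 = -7/3 ≈ -2.3333)
(88/(-62) + 78/J)*O = (88/(-62) + 78/(-21))*(-7/3) = (88*(-1/62) + 78*(-1/21))*(-7/3) = (-44/31 - 26/7)*(-7/3) = -1114/217*(-7/3) = 1114/93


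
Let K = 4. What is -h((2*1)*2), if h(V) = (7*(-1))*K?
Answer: 28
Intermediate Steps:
h(V) = -28 (h(V) = (7*(-1))*4 = -7*4 = -28)
-h((2*1)*2) = -1*(-28) = 28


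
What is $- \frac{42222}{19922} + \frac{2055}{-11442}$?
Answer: $- \frac{87340639}{37991254} \approx -2.299$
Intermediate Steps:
$- \frac{42222}{19922} + \frac{2055}{-11442} = \left(-42222\right) \frac{1}{19922} + 2055 \left(- \frac{1}{11442}\right) = - \frac{21111}{9961} - \frac{685}{3814} = - \frac{87340639}{37991254}$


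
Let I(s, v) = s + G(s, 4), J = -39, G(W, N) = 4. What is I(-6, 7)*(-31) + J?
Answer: 23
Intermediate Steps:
I(s, v) = 4 + s (I(s, v) = s + 4 = 4 + s)
I(-6, 7)*(-31) + J = (4 - 6)*(-31) - 39 = -2*(-31) - 39 = 62 - 39 = 23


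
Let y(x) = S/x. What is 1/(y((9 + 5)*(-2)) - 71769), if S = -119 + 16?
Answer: -28/2009429 ≈ -1.3934e-5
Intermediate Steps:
S = -103
y(x) = -103/x
1/(y((9 + 5)*(-2)) - 71769) = 1/(-103*(-1/(2*(9 + 5))) - 71769) = 1/(-103/(14*(-2)) - 71769) = 1/(-103/(-28) - 71769) = 1/(-103*(-1/28) - 71769) = 1/(103/28 - 71769) = 1/(-2009429/28) = -28/2009429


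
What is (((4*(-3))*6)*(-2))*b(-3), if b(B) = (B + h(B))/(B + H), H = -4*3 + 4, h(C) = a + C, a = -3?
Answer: 1296/11 ≈ 117.82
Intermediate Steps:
h(C) = -3 + C
H = -8 (H = -12 + 4 = -8)
b(B) = (-3 + 2*B)/(-8 + B) (b(B) = (B + (-3 + B))/(B - 8) = (-3 + 2*B)/(-8 + B))
(((4*(-3))*6)*(-2))*b(-3) = (((4*(-3))*6)*(-2))*((-3 + 2*(-3))/(-8 - 3)) = (-12*6*(-2))*((-3 - 6)/(-11)) = (-72*(-2))*(-1/11*(-9)) = 144*(9/11) = 1296/11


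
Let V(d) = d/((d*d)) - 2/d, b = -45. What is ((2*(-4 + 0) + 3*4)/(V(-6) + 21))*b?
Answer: -1080/127 ≈ -8.5039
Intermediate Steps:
V(d) = -1/d (V(d) = d/(d²) - 2/d = d/d² - 2/d = 1/d - 2/d = -1/d)
((2*(-4 + 0) + 3*4)/(V(-6) + 21))*b = ((2*(-4 + 0) + 3*4)/(-1/(-6) + 21))*(-45) = ((2*(-4) + 12)/(-1*(-⅙) + 21))*(-45) = ((-8 + 12)/(⅙ + 21))*(-45) = (4/(127/6))*(-45) = ((6/127)*4)*(-45) = (24/127)*(-45) = -1080/127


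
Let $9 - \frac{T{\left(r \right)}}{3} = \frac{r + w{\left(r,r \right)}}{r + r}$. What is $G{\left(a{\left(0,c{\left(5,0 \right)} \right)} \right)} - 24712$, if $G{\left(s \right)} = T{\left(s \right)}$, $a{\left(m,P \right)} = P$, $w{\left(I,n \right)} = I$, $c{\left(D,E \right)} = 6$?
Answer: $-24688$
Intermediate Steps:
$T{\left(r \right)} = 24$ ($T{\left(r \right)} = 27 - 3 \frac{r + r}{r + r} = 27 - 3 \frac{2 r}{2 r} = 27 - 3 \cdot 2 r \frac{1}{2 r} = 27 - 3 = 24$)
$G{\left(s \right)} = 24$
$G{\left(a{\left(0,c{\left(5,0 \right)} \right)} \right)} - 24712 = 24 - 24712 = -24688$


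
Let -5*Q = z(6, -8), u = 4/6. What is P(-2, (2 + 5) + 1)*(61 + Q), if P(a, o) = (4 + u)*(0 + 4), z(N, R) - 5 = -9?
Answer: 5768/5 ≈ 1153.6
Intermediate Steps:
z(N, R) = -4 (z(N, R) = 5 - 9 = -4)
u = ⅔ (u = 4*(⅙) = ⅔ ≈ 0.66667)
Q = ⅘ (Q = -⅕*(-4) = ⅘ ≈ 0.80000)
P(a, o) = 56/3 (P(a, o) = (4 + ⅔)*(0 + 4) = (14/3)*4 = 56/3)
P(-2, (2 + 5) + 1)*(61 + Q) = 56*(61 + ⅘)/3 = (56/3)*(309/5) = 5768/5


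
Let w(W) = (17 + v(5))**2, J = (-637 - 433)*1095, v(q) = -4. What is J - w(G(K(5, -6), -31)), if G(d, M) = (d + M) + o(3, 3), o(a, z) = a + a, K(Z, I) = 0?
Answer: -1171819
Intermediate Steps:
o(a, z) = 2*a
J = -1171650 (J = -1070*1095 = -1171650)
G(d, M) = 6 + M + d (G(d, M) = (d + M) + 2*3 = (M + d) + 6 = 6 + M + d)
w(W) = 169 (w(W) = (17 - 4)**2 = 13**2 = 169)
J - w(G(K(5, -6), -31)) = -1171650 - 1*169 = -1171650 - 169 = -1171819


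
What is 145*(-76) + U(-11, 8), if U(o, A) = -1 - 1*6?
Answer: -11027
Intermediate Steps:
U(o, A) = -7 (U(o, A) = -1 - 6 = -7)
145*(-76) + U(-11, 8) = 145*(-76) - 7 = -11020 - 7 = -11027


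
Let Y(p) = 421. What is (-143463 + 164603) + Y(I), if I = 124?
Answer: 21561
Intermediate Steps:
(-143463 + 164603) + Y(I) = (-143463 + 164603) + 421 = 21140 + 421 = 21561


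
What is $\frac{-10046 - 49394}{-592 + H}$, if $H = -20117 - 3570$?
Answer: $\frac{59440}{24279} \approx 2.4482$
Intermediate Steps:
$H = -23687$ ($H = -20117 - 3570 = -23687$)
$\frac{-10046 - 49394}{-592 + H} = \frac{-10046 - 49394}{-592 - 23687} = - \frac{59440}{-24279} = \left(-59440\right) \left(- \frac{1}{24279}\right) = \frac{59440}{24279}$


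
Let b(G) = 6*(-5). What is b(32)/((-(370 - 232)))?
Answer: 5/23 ≈ 0.21739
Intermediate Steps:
b(G) = -30
b(32)/((-(370 - 232))) = -30*(-1/(370 - 232)) = -30/((-1*138)) = -30/(-138) = -30*(-1/138) = 5/23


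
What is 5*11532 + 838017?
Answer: 895677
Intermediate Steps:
5*11532 + 838017 = 57660 + 838017 = 895677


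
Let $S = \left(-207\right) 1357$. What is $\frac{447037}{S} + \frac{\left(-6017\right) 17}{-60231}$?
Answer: $\frac{35439064}{331741719} \approx 0.10683$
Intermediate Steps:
$S = -280899$
$\frac{447037}{S} + \frac{\left(-6017\right) 17}{-60231} = \frac{447037}{-280899} + \frac{\left(-6017\right) 17}{-60231} = 447037 \left(- \frac{1}{280899}\right) - - \frac{6017}{3543} = - \frac{447037}{280899} + \frac{6017}{3543} = \frac{35439064}{331741719}$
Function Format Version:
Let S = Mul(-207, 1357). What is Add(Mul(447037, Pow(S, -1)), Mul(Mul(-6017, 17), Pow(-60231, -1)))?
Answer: Rational(35439064, 331741719) ≈ 0.10683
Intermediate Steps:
S = -280899
Add(Mul(447037, Pow(S, -1)), Mul(Mul(-6017, 17), Pow(-60231, -1))) = Add(Mul(447037, Pow(-280899, -1)), Mul(Mul(-6017, 17), Pow(-60231, -1))) = Add(Mul(447037, Rational(-1, 280899)), Mul(-102289, Rational(-1, 60231))) = Add(Rational(-447037, 280899), Rational(6017, 3543)) = Rational(35439064, 331741719)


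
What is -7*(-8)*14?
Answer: 784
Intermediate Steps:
-7*(-8)*14 = 56*14 = 784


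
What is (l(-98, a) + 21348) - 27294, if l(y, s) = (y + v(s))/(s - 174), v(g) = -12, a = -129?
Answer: -1801528/303 ≈ -5945.6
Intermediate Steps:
l(y, s) = (-12 + y)/(-174 + s) (l(y, s) = (y - 12)/(s - 174) = (-12 + y)/(-174 + s))
(l(-98, a) + 21348) - 27294 = ((-12 - 98)/(-174 - 129) + 21348) - 27294 = (-110/(-303) + 21348) - 27294 = (-1/303*(-110) + 21348) - 27294 = (110/303 + 21348) - 27294 = 6468554/303 - 27294 = -1801528/303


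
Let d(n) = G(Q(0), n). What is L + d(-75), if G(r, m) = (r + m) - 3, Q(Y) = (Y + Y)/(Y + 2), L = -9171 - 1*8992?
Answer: -18241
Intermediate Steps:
L = -18163 (L = -9171 - 8992 = -18163)
Q(Y) = 2*Y/(2 + Y) (Q(Y) = (2*Y)/(2 + Y) = 2*Y/(2 + Y))
G(r, m) = -3 + m + r (G(r, m) = (m + r) - 3 = -3 + m + r)
d(n) = -3 + n (d(n) = -3 + n + 2*0/(2 + 0) = -3 + n + 2*0/2 = -3 + n + 2*0*(½) = -3 + n + 0 = -3 + n)
L + d(-75) = -18163 + (-3 - 75) = -18163 - 78 = -18241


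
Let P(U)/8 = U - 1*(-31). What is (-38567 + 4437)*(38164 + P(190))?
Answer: -1362879160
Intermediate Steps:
P(U) = 248 + 8*U (P(U) = 8*(U - 1*(-31)) = 8*(U + 31) = 8*(31 + U) = 248 + 8*U)
(-38567 + 4437)*(38164 + P(190)) = (-38567 + 4437)*(38164 + (248 + 8*190)) = -34130*(38164 + (248 + 1520)) = -34130*(38164 + 1768) = -34130*39932 = -1362879160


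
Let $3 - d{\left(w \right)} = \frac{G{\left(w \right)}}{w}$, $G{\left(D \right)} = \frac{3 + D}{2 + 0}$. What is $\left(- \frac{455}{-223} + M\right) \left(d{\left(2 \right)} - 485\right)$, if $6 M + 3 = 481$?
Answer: $- \frac{52830823}{1338} \approx -39485.0$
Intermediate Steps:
$M = \frac{239}{3}$ ($M = - \frac{1}{2} + \frac{1}{6} \cdot 481 = - \frac{1}{2} + \frac{481}{6} = \frac{239}{3} \approx 79.667$)
$G{\left(D \right)} = \frac{3}{2} + \frac{D}{2}$ ($G{\left(D \right)} = \frac{3 + D}{2} = \left(3 + D\right) \frac{1}{2} = \frac{3}{2} + \frac{D}{2}$)
$d{\left(w \right)} = 3 - \frac{\frac{3}{2} + \frac{w}{2}}{w}$
$\left(- \frac{455}{-223} + M\right) \left(d{\left(2 \right)} - 485\right) = \left(- \frac{455}{-223} + \frac{239}{3}\right) \left(\frac{-3 + 5 \cdot 2}{2 \cdot 2} - 485\right) = \left(\left(-455\right) \left(- \frac{1}{223}\right) + \frac{239}{3}\right) \left(\frac{1}{2} \cdot \frac{1}{2} \left(-3 + 10\right) - 485\right) = \left(\frac{455}{223} + \frac{239}{3}\right) \left(\frac{1}{2} \cdot \frac{1}{2} \cdot 7 - 485\right) = \frac{54662 \left(\frac{7}{4} - 485\right)}{669} = \frac{54662}{669} \left(- \frac{1933}{4}\right) = - \frac{52830823}{1338}$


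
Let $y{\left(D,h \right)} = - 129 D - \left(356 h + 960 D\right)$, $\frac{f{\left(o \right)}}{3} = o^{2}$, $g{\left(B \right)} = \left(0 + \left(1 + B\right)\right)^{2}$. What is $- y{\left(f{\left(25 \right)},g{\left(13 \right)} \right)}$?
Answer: $2111651$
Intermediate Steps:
$g{\left(B \right)} = \left(1 + B\right)^{2}$
$f{\left(o \right)} = 3 o^{2}$
$y{\left(D,h \right)} = - 1089 D - 356 h$
$- y{\left(f{\left(25 \right)},g{\left(13 \right)} \right)} = - (- 1089 \cdot 3 \cdot 25^{2} - 356 \left(1 + 13\right)^{2}) = - (- 1089 \cdot 3 \cdot 625 - 356 \cdot 14^{2}) = - (\left(-1089\right) 1875 - 69776) = - (-2041875 - 69776) = \left(-1\right) \left(-2111651\right) = 2111651$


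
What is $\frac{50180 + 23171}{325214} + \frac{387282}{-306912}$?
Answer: $- \frac{8619768853}{8317673264} \approx -1.0363$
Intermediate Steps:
$\frac{50180 + 23171}{325214} + \frac{387282}{-306912} = 73351 \cdot \frac{1}{325214} + 387282 \left(- \frac{1}{306912}\right) = \frac{73351}{325214} - \frac{64547}{51152} = - \frac{8619768853}{8317673264}$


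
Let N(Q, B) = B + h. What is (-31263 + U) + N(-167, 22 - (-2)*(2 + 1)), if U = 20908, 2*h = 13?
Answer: -20641/2 ≈ -10321.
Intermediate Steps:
h = 13/2 (h = (1/2)*13 = 13/2 ≈ 6.5000)
N(Q, B) = 13/2 + B (N(Q, B) = B + 13/2 = 13/2 + B)
(-31263 + U) + N(-167, 22 - (-2)*(2 + 1)) = (-31263 + 20908) + (13/2 + (22 - (-2)*(2 + 1))) = -10355 + (13/2 + (22 - (-2)*3)) = -10355 + (13/2 + (22 - 1*(-6))) = -10355 + (13/2 + (22 + 6)) = -10355 + (13/2 + 28) = -10355 + 69/2 = -20641/2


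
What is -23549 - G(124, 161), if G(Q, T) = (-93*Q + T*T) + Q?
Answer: -38062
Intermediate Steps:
G(Q, T) = T² - 92*Q (G(Q, T) = (-93*Q + T²) + Q = (T² - 93*Q) + Q = T² - 92*Q)
-23549 - G(124, 161) = -23549 - (161² - 92*124) = -23549 - (25921 - 11408) = -23549 - 1*14513 = -23549 - 14513 = -38062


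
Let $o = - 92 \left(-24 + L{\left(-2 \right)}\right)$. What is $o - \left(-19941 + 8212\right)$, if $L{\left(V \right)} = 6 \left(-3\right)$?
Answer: $15593$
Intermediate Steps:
$L{\left(V \right)} = -18$
$o = 3864$ ($o = - 92 \left(-24 - 18\right) = \left(-92\right) \left(-42\right) = 3864$)
$o - \left(-19941 + 8212\right) = 3864 - \left(-19941 + 8212\right) = 3864 - -11729 = 3864 + 11729 = 15593$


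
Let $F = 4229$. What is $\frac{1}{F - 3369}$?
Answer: $\frac{1}{860} \approx 0.0011628$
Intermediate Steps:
$\frac{1}{F - 3369} = \frac{1}{4229 - 3369} = \frac{1}{860}$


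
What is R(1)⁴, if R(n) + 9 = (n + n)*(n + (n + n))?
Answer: 81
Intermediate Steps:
R(n) = -9 + 6*n² (R(n) = -9 + (n + n)*(n + (n + n)) = -9 + (2*n)*(n + 2*n) = -9 + (2*n)*(3*n) = -9 + 6*n²)
R(1)⁴ = (-9 + 6*1²)⁴ = (-9 + 6*1)⁴ = (-9 + 6)⁴ = (-3)⁴ = 81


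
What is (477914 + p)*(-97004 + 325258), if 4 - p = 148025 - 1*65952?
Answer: 90353204630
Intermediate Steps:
p = -82069 (p = 4 - (148025 - 1*65952) = 4 - (148025 - 65952) = 4 - 1*82073 = 4 - 82073 = -82069)
(477914 + p)*(-97004 + 325258) = (477914 - 82069)*(-97004 + 325258) = 395845*228254 = 90353204630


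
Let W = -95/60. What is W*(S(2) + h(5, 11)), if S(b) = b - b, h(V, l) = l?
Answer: -209/12 ≈ -17.417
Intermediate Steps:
S(b) = 0
W = -19/12 (W = -95*1/60 = -19/12 ≈ -1.5833)
W*(S(2) + h(5, 11)) = -19*(0 + 11)/12 = -19/12*11 = -209/12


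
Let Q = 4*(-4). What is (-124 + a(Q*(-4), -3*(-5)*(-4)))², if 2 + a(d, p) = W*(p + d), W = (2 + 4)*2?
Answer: 6084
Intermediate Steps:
W = 12 (W = 6*2 = 12)
Q = -16
a(d, p) = -2 + 12*d + 12*p (a(d, p) = -2 + 12*(p + d) = -2 + 12*(d + p) = -2 + (12*d + 12*p) = -2 + 12*d + 12*p)
(-124 + a(Q*(-4), -3*(-5)*(-4)))² = (-124 + (-2 + 12*(-16*(-4)) + 12*(-3*(-5)*(-4))))² = (-124 + (-2 + 12*64 + 12*(15*(-4))))² = (-124 + (-2 + 768 + 12*(-60)))² = (-124 + (-2 + 768 - 720))² = (-124 + 46)² = (-78)² = 6084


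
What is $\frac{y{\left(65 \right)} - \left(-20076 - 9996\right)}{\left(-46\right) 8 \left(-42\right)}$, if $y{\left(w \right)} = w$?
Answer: $\frac{30137}{15456} \approx 1.9499$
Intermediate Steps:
$\frac{y{\left(65 \right)} - \left(-20076 - 9996\right)}{\left(-46\right) 8 \left(-42\right)} = \frac{65 - \left(-20076 - 9996\right)}{\left(-46\right) 8 \left(-42\right)} = \frac{65 - \left(-20076 - 9996\right)}{\left(-368\right) \left(-42\right)} = \frac{65 - -30072}{15456} = \left(65 + 30072\right) \frac{1}{15456} = 30137 \cdot \frac{1}{15456} = \frac{30137}{15456}$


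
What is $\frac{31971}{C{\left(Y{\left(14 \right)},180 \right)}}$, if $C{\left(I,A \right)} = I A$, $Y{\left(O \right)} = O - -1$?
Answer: $\frac{10657}{900} \approx 11.841$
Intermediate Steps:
$Y{\left(O \right)} = 1 + O$ ($Y{\left(O \right)} = O + 1 = 1 + O$)
$C{\left(I,A \right)} = A I$
$\frac{31971}{C{\left(Y{\left(14 \right)},180 \right)}} = \frac{31971}{180 \left(1 + 14\right)} = \frac{31971}{180 \cdot 15} = \frac{31971}{2700} = 31971 \cdot \frac{1}{2700} = \frac{10657}{900}$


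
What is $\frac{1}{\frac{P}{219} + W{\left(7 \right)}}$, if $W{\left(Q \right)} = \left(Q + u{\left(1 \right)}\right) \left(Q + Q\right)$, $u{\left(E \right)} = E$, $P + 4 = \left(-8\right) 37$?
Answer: $\frac{73}{8076} \approx 0.0090391$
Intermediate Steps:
$P = -300$ ($P = -4 - 296 = -300$)
$W{\left(Q \right)} = 2 Q \left(1 + Q\right)$ ($W{\left(Q \right)} = \left(Q + 1\right) \left(Q + Q\right) = \left(1 + Q\right) 2 Q = 2 Q \left(1 + Q\right)$)
$\frac{1}{\frac{P}{219} + W{\left(7 \right)}} = \frac{1}{- \frac{300}{219} + 2 \cdot 7 \left(1 + 7\right)} = \frac{1}{\left(-300\right) \frac{1}{219} + 2 \cdot 7 \cdot 8} = \frac{1}{- \frac{100}{73} + 112} = \frac{1}{\frac{8076}{73}} = \frac{73}{8076}$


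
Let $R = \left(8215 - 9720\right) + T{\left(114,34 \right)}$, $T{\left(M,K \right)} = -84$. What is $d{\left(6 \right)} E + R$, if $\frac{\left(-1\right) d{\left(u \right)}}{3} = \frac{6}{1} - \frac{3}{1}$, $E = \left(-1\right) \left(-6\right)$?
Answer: $-1643$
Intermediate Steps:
$E = 6$
$R = -1589$ ($R = \left(8215 - 9720\right) - 84 = -1505 - 84 = -1589$)
$d{\left(u \right)} = -9$ ($d{\left(u \right)} = - 3 \left(\frac{6}{1} - \frac{3}{1}\right) = - 3 \left(6 \cdot 1 - 3\right) = - 3 \left(6 - 3\right) = \left(-3\right) 3 = -9$)
$d{\left(6 \right)} E + R = \left(-9\right) 6 - 1589 = -54 - 1589 = -1643$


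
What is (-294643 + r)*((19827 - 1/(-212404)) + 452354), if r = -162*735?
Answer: -41492572984543125/212404 ≈ -1.9535e+11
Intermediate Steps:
r = -119070
(-294643 + r)*((19827 - 1/(-212404)) + 452354) = (-294643 - 119070)*((19827 - 1/(-212404)) + 452354) = -413713*((19827 - 1*(-1/212404)) + 452354) = -413713*((19827 + 1/212404) + 452354) = -413713*(4211334109/212404 + 452354) = -413713*100293133125/212404 = -41492572984543125/212404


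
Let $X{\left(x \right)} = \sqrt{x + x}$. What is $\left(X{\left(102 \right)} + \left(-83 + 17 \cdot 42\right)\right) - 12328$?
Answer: $-11697 + 2 \sqrt{51} \approx -11683.0$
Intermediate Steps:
$X{\left(x \right)} = \sqrt{2} \sqrt{x}$ ($X{\left(x \right)} = \sqrt{2 x} = \sqrt{2} \sqrt{x}$)
$\left(X{\left(102 \right)} + \left(-83 + 17 \cdot 42\right)\right) - 12328 = \left(\sqrt{2} \sqrt{102} + \left(-83 + 17 \cdot 42\right)\right) - 12328 = \left(2 \sqrt{51} + \left(-83 + 714\right)\right) - 12328 = \left(2 \sqrt{51} + 631\right) - 12328 = \left(631 + 2 \sqrt{51}\right) - 12328 = -11697 + 2 \sqrt{51}$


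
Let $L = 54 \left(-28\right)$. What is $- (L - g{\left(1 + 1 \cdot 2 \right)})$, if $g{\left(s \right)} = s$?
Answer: $1515$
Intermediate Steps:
$L = -1512$
$- (L - g{\left(1 + 1 \cdot 2 \right)}) = - (-1512 - \left(1 + 1 \cdot 2\right)) = - (-1512 - \left(1 + 2\right)) = - (-1512 - 3) = \left(-1\right) \left(-1515\right) = 1515$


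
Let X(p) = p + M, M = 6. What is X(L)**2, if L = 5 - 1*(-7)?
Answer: 324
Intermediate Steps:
L = 12 (L = 5 + 7 = 12)
X(p) = 6 + p (X(p) = p + 6 = 6 + p)
X(L)**2 = (6 + 12)**2 = 18**2 = 324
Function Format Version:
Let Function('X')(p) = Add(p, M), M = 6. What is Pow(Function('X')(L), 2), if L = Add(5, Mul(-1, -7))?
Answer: 324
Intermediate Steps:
L = 12 (L = Add(5, 7) = 12)
Function('X')(p) = Add(6, p) (Function('X')(p) = Add(p, 6) = Add(6, p))
Pow(Function('X')(L), 2) = Pow(Add(6, 12), 2) = Pow(18, 2) = 324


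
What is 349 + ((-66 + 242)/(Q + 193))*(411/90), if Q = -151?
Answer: 115963/315 ≈ 368.14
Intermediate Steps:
349 + ((-66 + 242)/(Q + 193))*(411/90) = 349 + ((-66 + 242)/(-151 + 193))*(411/90) = 349 + (176/42)*(411*(1/90)) = 349 + (176*(1/42))*(137/30) = 349 + (88/21)*(137/30) = 349 + 6028/315 = 115963/315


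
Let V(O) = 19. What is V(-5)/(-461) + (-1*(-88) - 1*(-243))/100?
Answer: 150691/46100 ≈ 3.2688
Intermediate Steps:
V(-5)/(-461) + (-1*(-88) - 1*(-243))/100 = 19/(-461) + (-1*(-88) - 1*(-243))/100 = 19*(-1/461) + (88 + 243)*(1/100) = -19/461 + 331*(1/100) = -19/461 + 331/100 = 150691/46100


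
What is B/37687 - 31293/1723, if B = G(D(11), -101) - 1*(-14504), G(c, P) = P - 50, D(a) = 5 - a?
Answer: -1154609072/64934701 ≈ -17.781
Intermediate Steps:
G(c, P) = -50 + P
B = 14353 (B = (-50 - 101) - 1*(-14504) = -151 + 14504 = 14353)
B/37687 - 31293/1723 = 14353/37687 - 31293/1723 = -1154609072/64934701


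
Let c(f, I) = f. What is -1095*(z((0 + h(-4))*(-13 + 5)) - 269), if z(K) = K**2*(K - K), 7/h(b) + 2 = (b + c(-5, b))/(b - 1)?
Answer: 294555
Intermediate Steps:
h(b) = 7/(-2 + (-5 + b)/(-1 + b)) (h(b) = 7/(-2 + (b - 5)/(b - 1)) = 7/(-2 + (-5 + b)/(-1 + b)))
z(K) = 0 (z(K) = K**2*0 = 0)
-1095*(z((0 + h(-4))*(-13 + 5)) - 269) = -1095*(0 - 269) = -1095*(-269) = 294555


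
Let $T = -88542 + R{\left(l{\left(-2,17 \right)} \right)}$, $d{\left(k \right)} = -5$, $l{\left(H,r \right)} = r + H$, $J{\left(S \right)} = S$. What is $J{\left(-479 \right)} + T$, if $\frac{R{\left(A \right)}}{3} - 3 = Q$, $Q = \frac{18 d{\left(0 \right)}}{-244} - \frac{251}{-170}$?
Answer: $- \frac{461498516}{5185} \approx -89007.0$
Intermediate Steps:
$l{\left(H,r \right)} = H + r$
$Q = \frac{9568}{5185}$ ($Q = \frac{18 \left(-5\right)}{-244} - \frac{251}{-170} = \left(-90\right) \left(- \frac{1}{244}\right) - - \frac{251}{170} = \frac{45}{122} + \frac{251}{170} = \frac{9568}{5185} \approx 1.8453$)
$R{\left(A \right)} = \frac{75369}{5185}$ ($R{\left(A \right)} = 9 + 3 \cdot \frac{9568}{5185} = 9 + \frac{28704}{5185} = \frac{75369}{5185}$)
$T = - \frac{459014901}{5185}$ ($T = -88542 + \frac{75369}{5185} = - \frac{459014901}{5185} \approx -88528.0$)
$J{\left(-479 \right)} + T = -479 - \frac{459014901}{5185} = - \frac{461498516}{5185}$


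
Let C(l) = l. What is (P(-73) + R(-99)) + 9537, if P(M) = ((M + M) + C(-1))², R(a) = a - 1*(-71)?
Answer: 31118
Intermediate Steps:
R(a) = 71 + a (R(a) = a + 71 = 71 + a)
P(M) = (-1 + 2*M)² (P(M) = ((M + M) - 1)² = (2*M - 1)² = (-1 + 2*M)²)
(P(-73) + R(-99)) + 9537 = ((-1 + 2*(-73))² + (71 - 99)) + 9537 = ((-1 - 146)² - 28) + 9537 = ((-147)² - 28) + 9537 = (21609 - 28) + 9537 = 21581 + 9537 = 31118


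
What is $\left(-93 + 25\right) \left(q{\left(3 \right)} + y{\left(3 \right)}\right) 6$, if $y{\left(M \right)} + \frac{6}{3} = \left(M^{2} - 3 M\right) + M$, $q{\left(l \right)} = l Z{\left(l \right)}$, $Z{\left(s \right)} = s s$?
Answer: $-11424$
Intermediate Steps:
$Z{\left(s \right)} = s^{2}$
$q{\left(l \right)} = l^{3}$ ($q{\left(l \right)} = l l^{2} = l^{3}$)
$y{\left(M \right)} = -2 + M^{2} - 2 M$ ($y{\left(M \right)} = -2 + \left(\left(M^{2} - 3 M\right) + M\right) = -2 + \left(M^{2} - 2 M\right) = -2 + M^{2} - 2 M$)
$\left(-93 + 25\right) \left(q{\left(3 \right)} + y{\left(3 \right)}\right) 6 = \left(-93 + 25\right) \left(3^{3} - \left(8 - 9\right)\right) 6 = - 68 \left(27 - -1\right) 6 = - 68 \left(27 + 1\right) 6 = - 68 \cdot 28 \cdot 6 = \left(-68\right) 168 = -11424$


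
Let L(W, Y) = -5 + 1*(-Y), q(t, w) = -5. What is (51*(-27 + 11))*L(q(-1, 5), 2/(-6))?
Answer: 3808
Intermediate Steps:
L(W, Y) = -5 - Y
(51*(-27 + 11))*L(q(-1, 5), 2/(-6)) = (51*(-27 + 11))*(-5 - 2/(-6)) = (51*(-16))*(-5 - 2*(-1)/6) = -816*(-5 - 1*(-⅓)) = -816*(-5 + ⅓) = -816*(-14/3) = 3808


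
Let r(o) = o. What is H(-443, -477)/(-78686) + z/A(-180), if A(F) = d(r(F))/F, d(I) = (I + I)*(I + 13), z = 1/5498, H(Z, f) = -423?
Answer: 388344875/72246809876 ≈ 0.0053753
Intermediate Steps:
z = 1/5498 ≈ 0.00018188
d(I) = 2*I*(13 + I) (d(I) = (2*I)*(13 + I) = 2*I*(13 + I))
A(F) = 26 + 2*F (A(F) = (2*F*(13 + F))/F = 26 + 2*F)
H(-443, -477)/(-78686) + z/A(-180) = -423/(-78686) + 1/(5498*(26 + 2*(-180))) = -423*(-1/78686) + 1/(5498*(26 - 360)) = 423/78686 + (1/5498)/(-334) = 423/78686 + (1/5498)*(-1/334) = 423/78686 - 1/1836332 = 388344875/72246809876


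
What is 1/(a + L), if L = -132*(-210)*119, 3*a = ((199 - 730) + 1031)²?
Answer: 3/10146040 ≈ 2.9568e-7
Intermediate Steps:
a = 250000/3 (a = ((199 - 730) + 1031)²/3 = (-531 + 1031)²/3 = (⅓)*500² = (⅓)*250000 = 250000/3 ≈ 83333.)
L = 3298680 (L = 27720*119 = 3298680)
1/(a + L) = 1/(250000/3 + 3298680) = 1/(10146040/3) = 3/10146040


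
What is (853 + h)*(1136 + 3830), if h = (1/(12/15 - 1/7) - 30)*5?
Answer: 81164304/23 ≈ 3.5289e+6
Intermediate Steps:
h = -3275/23 (h = (1/(12*(1/15) - 1*1/7) - 30)*5 = (1/(4/5 - 1/7) - 30)*5 = (1/(23/35) - 30)*5 = (35/23 - 30)*5 = -655/23*5 = -3275/23 ≈ -142.39)
(853 + h)*(1136 + 3830) = (853 - 3275/23)*(1136 + 3830) = (16344/23)*4966 = 81164304/23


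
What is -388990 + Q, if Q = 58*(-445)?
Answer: -414800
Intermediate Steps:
Q = -25810
-388990 + Q = -388990 - 25810 = -414800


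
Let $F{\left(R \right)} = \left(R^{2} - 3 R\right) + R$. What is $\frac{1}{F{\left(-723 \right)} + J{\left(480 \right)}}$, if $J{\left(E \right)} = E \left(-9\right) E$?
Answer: $- \frac{1}{1549425} \approx -6.454 \cdot 10^{-7}$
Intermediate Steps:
$F{\left(R \right)} = R^{2} - 2 R$
$J{\left(E \right)} = - 9 E^{2}$ ($J{\left(E \right)} = - 9 E E = - 9 E^{2}$)
$\frac{1}{F{\left(-723 \right)} + J{\left(480 \right)}} = \frac{1}{- 723 \left(-2 - 723\right) - 9 \cdot 480^{2}} = \frac{1}{\left(-723\right) \left(-725\right) - 2073600} = \frac{1}{524175 - 2073600} = \frac{1}{-1549425} = - \frac{1}{1549425}$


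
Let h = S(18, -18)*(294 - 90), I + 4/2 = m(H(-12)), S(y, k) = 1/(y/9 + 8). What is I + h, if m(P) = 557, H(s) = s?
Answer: 2877/5 ≈ 575.40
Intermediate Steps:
S(y, k) = 1/(8 + y/9) (S(y, k) = 1/(y*(⅑) + 8) = 1/(y/9 + 8) = 1/(8 + y/9))
I = 555 (I = -2 + 557 = 555)
h = 102/5 (h = (9/(72 + 18))*(294 - 90) = (9/90)*204 = (9*(1/90))*204 = (⅒)*204 = 102/5 ≈ 20.400)
I + h = 555 + 102/5 = 2877/5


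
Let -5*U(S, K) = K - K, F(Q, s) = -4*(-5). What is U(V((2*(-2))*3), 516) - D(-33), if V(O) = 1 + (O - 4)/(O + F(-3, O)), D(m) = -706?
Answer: 706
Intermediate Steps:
F(Q, s) = 20
V(O) = 1 + (-4 + O)/(20 + O) (V(O) = 1 + (O - 4)/(O + 20) = 1 + (-4 + O)/(20 + O))
U(S, K) = 0 (U(S, K) = -(K - K)/5 = -⅕*0 = 0)
U(V((2*(-2))*3), 516) - D(-33) = 0 - 1*(-706) = 0 + 706 = 706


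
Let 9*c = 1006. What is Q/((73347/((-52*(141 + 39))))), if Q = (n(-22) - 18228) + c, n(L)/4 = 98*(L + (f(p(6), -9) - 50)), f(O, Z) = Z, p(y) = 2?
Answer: 466766560/73347 ≈ 6363.8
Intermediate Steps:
c = 1006/9 (c = (⅑)*1006 = 1006/9 ≈ 111.78)
n(L) = -23128 + 392*L (n(L) = 4*(98*(L + (-9 - 50))) = 4*(98*(L - 59)) = 4*(98*(-59 + L)) = 4*(-5782 + 98*L) = -23128 + 392*L)
Q = -448814/9 (Q = ((-23128 + 392*(-22)) - 18228) + 1006/9 = ((-23128 - 8624) - 18228) + 1006/9 = (-31752 - 18228) + 1006/9 = -49980 + 1006/9 = -448814/9 ≈ -49868.)
Q/((73347/((-52*(141 + 39))))) = -448814/(9*(73347/((-52*(141 + 39))))) = -448814/(9*(73347/((-52*180)))) = -448814/(9*(73347/(-9360))) = -448814/(9*(73347*(-1/9360))) = -448814/(9*(-24449/3120)) = -448814/9*(-3120/24449) = 466766560/73347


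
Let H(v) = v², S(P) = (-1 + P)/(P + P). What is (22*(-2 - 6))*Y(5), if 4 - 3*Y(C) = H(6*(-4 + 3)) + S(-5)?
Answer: 28688/15 ≈ 1912.5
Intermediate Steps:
S(P) = (-1 + P)/(2*P) (S(P) = (-1 + P)/((2*P)) = (-1 + P)*(1/(2*P)) = (-1 + P)/(2*P))
Y(C) = -163/15 (Y(C) = 4/3 - ((6*(-4 + 3))² + (½)*(-1 - 5)/(-5))/3 = 4/3 - ((6*(-1))² + (½)*(-⅕)*(-6))/3 = 4/3 - ((-6)² + ⅗)/3 = 4/3 - (36 + ⅗)/3 = 4/3 - ⅓*183/5 = 4/3 - 61/5 = -163/15)
(22*(-2 - 6))*Y(5) = (22*(-2 - 6))*(-163/15) = (22*(-8))*(-163/15) = -176*(-163/15) = 28688/15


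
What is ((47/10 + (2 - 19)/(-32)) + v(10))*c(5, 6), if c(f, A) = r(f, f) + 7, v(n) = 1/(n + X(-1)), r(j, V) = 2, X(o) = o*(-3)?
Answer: 99369/2080 ≈ 47.774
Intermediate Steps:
X(o) = -3*o
v(n) = 1/(3 + n) (v(n) = 1/(n - 3*(-1)) = 1/(n + 3) = 1/(3 + n))
c(f, A) = 9 (c(f, A) = 2 + 7 = 9)
((47/10 + (2 - 19)/(-32)) + v(10))*c(5, 6) = ((47/10 + (2 - 19)/(-32)) + 1/(3 + 10))*9 = ((47*(⅒) - 17*(-1/32)) + 1/13)*9 = ((47/10 + 17/32) + 1/13)*9 = (837/160 + 1/13)*9 = (11041/2080)*9 = 99369/2080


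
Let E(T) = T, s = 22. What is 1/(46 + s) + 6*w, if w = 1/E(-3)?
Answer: -135/68 ≈ -1.9853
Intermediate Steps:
w = -⅓ (w = 1/(-3) = -⅓ ≈ -0.33333)
1/(46 + s) + 6*w = 1/(46 + 22) + 6*(-⅓) = 1/68 - 2 = -135/68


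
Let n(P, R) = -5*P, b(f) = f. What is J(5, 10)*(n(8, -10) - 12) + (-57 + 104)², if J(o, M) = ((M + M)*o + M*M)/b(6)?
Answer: 1427/3 ≈ 475.67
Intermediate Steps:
J(o, M) = M²/6 + M*o/3 (J(o, M) = ((M + M)*o + M*M)/6 = ((2*M)*o + M²)*(⅙) = (2*M*o + M²)*(⅙) = (M² + 2*M*o)*(⅙) = M²/6 + M*o/3)
J(5, 10)*(n(8, -10) - 12) + (-57 + 104)² = ((⅙)*10*(10 + 2*5))*(-5*8 - 12) + (-57 + 104)² = ((⅙)*10*(10 + 10))*(-40 - 12) + 47² = ((⅙)*10*20)*(-52) + 2209 = (100/3)*(-52) + 2209 = -5200/3 + 2209 = 1427/3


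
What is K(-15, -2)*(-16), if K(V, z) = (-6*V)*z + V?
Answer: 3120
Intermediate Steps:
K(V, z) = V - 6*V*z (K(V, z) = -6*V*z + V = V - 6*V*z)
K(-15, -2)*(-16) = -15*(1 - 6*(-2))*(-16) = -15*(1 + 12)*(-16) = -15*13*(-16) = -195*(-16) = 3120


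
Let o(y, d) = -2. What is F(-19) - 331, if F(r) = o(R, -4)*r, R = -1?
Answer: -293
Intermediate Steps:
F(r) = -2*r
F(-19) - 331 = -2*(-19) - 331 = 38 - 331 = -293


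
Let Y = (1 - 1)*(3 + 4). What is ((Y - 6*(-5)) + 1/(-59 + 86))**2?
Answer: 657721/729 ≈ 902.22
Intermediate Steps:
Y = 0 (Y = 0*7 = 0)
((Y - 6*(-5)) + 1/(-59 + 86))**2 = ((0 - 6*(-5)) + 1/(-59 + 86))**2 = ((0 + 30) + 1/27)**2 = (30 + 1/27)**2 = (811/27)**2 = 657721/729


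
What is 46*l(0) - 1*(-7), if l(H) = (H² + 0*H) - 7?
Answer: -315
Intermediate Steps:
l(H) = -7 + H² (l(H) = (H² + 0) - 7 = H² - 7 = -7 + H²)
46*l(0) - 1*(-7) = 46*(-7 + 0²) - 1*(-7) = 46*(-7 + 0) + 7 = 46*(-7) + 7 = -322 + 7 = -315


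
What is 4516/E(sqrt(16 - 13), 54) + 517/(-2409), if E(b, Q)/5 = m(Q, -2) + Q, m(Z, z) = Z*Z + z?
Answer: 72881/812490 ≈ 0.089701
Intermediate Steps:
m(Z, z) = z + Z**2 (m(Z, z) = Z**2 + z = z + Z**2)
E(b, Q) = -10 + 5*Q + 5*Q**2 (E(b, Q) = 5*((-2 + Q**2) + Q) = 5*(-2 + Q + Q**2) = -10 + 5*Q + 5*Q**2)
4516/E(sqrt(16 - 13), 54) + 517/(-2409) = 4516/(-10 + 5*54 + 5*54**2) + 517/(-2409) = 4516/(-10 + 270 + 5*2916) + 517*(-1/2409) = 4516/(-10 + 270 + 14580) - 47/219 = 4516/14840 - 47/219 = 4516*(1/14840) - 47/219 = 1129/3710 - 47/219 = 72881/812490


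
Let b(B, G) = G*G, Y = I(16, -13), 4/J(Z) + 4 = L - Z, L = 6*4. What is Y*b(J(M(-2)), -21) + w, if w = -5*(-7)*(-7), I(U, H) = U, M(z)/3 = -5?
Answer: 6811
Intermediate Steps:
M(z) = -15 (M(z) = 3*(-5) = -15)
L = 24
J(Z) = 4/(20 - Z) (J(Z) = 4/(-4 + (24 - Z)) = 4/(20 - Z))
Y = 16
b(B, G) = G²
w = -245 (w = 35*(-7) = -245)
Y*b(J(M(-2)), -21) + w = 16*(-21)² - 245 = 16*441 - 245 = 7056 - 245 = 6811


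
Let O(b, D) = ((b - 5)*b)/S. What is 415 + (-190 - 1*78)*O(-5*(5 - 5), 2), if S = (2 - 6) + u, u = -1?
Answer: 415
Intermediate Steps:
S = -5 (S = (2 - 6) - 1 = -4 - 1 = -5)
O(b, D) = -b*(-5 + b)/5 (O(b, D) = ((b - 5)*b)/(-5) = ((-5 + b)*b)*(-⅕) = (b*(-5 + b))*(-⅕) = -b*(-5 + b)/5)
415 + (-190 - 1*78)*O(-5*(5 - 5), 2) = 415 + (-190 - 1*78)*((-5*(5 - 5))*(5 - (-5)*(5 - 5))/5) = 415 + (-190 - 78)*((-5*0)*(5 - (-5)*0)/5) = 415 - 268*0*(5 - 1*0)/5 = 415 - 268*0*(5 + 0)/5 = 415 - 268*0*5/5 = 415 - 268*0 = 415 + 0 = 415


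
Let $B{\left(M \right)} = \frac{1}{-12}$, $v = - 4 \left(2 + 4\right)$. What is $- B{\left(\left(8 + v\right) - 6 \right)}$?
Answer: $\frac{1}{12} \approx 0.083333$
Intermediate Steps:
$v = -24$ ($v = \left(-4\right) 6 = -24$)
$B{\left(M \right)} = - \frac{1}{12}$
$- B{\left(\left(8 + v\right) - 6 \right)} = \left(-1\right) \left(- \frac{1}{12}\right) = \frac{1}{12}$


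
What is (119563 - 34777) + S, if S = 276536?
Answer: 361322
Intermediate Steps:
(119563 - 34777) + S = (119563 - 34777) + 276536 = 84786 + 276536 = 361322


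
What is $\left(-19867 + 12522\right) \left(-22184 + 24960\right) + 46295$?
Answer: $-20343425$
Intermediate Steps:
$\left(-19867 + 12522\right) \left(-22184 + 24960\right) + 46295 = \left(-7345\right) 2776 + 46295 = -20389720 + 46295 = -20343425$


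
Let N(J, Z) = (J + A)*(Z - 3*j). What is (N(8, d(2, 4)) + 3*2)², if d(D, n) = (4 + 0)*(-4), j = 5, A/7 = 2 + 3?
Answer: 1760929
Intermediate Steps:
A = 35 (A = 7*(2 + 3) = 7*5 = 35)
d(D, n) = -16 (d(D, n) = 4*(-4) = -16)
N(J, Z) = (-15 + Z)*(35 + J) (N(J, Z) = (J + 35)*(Z - 3*5) = (35 + J)*(Z - 15) = (35 + J)*(-15 + Z) = (-15 + Z)*(35 + J))
(N(8, d(2, 4)) + 3*2)² = ((-525 - 15*8 + 35*(-16) + 8*(-16)) + 3*2)² = ((-525 - 120 - 560 - 128) + 6)² = (-1333 + 6)² = (-1327)² = 1760929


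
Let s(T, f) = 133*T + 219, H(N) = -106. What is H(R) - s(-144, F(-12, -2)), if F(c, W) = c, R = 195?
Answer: 18827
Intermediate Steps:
s(T, f) = 219 + 133*T
H(R) - s(-144, F(-12, -2)) = -106 - (219 + 133*(-144)) = -106 - (219 - 19152) = -106 - 1*(-18933) = -106 + 18933 = 18827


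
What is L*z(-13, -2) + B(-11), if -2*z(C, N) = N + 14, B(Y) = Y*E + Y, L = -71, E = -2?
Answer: 437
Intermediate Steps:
B(Y) = -Y (B(Y) = Y*(-2) + Y = -2*Y + Y = -Y)
z(C, N) = -7 - N/2 (z(C, N) = -(N + 14)/2 = -(14 + N)/2 = -7 - N/2)
L*z(-13, -2) + B(-11) = -71*(-7 - 1/2*(-2)) - 1*(-11) = -71*(-7 + 1) + 11 = -71*(-6) + 11 = 426 + 11 = 437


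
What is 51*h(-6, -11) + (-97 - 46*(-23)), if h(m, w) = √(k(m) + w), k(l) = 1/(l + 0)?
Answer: 961 + 17*I*√402/2 ≈ 961.0 + 170.42*I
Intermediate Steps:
k(l) = 1/l
h(m, w) = √(w + 1/m) (h(m, w) = √(1/m + w) = √(w + 1/m))
51*h(-6, -11) + (-97 - 46*(-23)) = 51*√(-11 + 1/(-6)) + (-97 - 46*(-23)) = 51*√(-11 - ⅙) + (-97 + 1058) = 51*√(-67/6) + 961 = 51*(I*√402/6) + 961 = 17*I*√402/2 + 961 = 961 + 17*I*√402/2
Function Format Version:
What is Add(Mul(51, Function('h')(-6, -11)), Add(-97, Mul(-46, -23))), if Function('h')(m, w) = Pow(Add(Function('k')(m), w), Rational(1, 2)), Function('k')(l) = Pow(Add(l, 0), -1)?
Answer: Add(961, Mul(Rational(17, 2), I, Pow(402, Rational(1, 2)))) ≈ Add(961.00, Mul(170.42, I))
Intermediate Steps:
Function('k')(l) = Pow(l, -1)
Function('h')(m, w) = Pow(Add(w, Pow(m, -1)), Rational(1, 2)) (Function('h')(m, w) = Pow(Add(Pow(m, -1), w), Rational(1, 2)) = Pow(Add(w, Pow(m, -1)), Rational(1, 2)))
Add(Mul(51, Function('h')(-6, -11)), Add(-97, Mul(-46, -23))) = Add(Mul(51, Pow(Add(-11, Pow(-6, -1)), Rational(1, 2))), Add(-97, Mul(-46, -23))) = Add(Mul(51, Pow(Add(-11, Rational(-1, 6)), Rational(1, 2))), Add(-97, 1058)) = Add(Mul(51, Pow(Rational(-67, 6), Rational(1, 2))), 961) = Add(Mul(51, Mul(Rational(1, 6), I, Pow(402, Rational(1, 2)))), 961) = Add(Mul(Rational(17, 2), I, Pow(402, Rational(1, 2))), 961) = Add(961, Mul(Rational(17, 2), I, Pow(402, Rational(1, 2))))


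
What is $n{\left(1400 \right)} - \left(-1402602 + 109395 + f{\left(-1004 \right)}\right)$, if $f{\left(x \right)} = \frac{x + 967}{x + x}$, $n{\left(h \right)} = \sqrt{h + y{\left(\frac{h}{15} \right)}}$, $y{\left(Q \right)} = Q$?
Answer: $\frac{2596759619}{2008} + \frac{8 \sqrt{210}}{3} \approx 1.2932 \cdot 10^{6}$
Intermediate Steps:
$n{\left(h \right)} = \frac{4 \sqrt{15} \sqrt{h}}{15}$ ($n{\left(h \right)} = \sqrt{h + \frac{h}{15}} = \sqrt{\frac{16 h}{15}} = \frac{4 \sqrt{15} \sqrt{h}}{15}$)
$f{\left(x \right)} = \frac{967 + x}{2 x}$
$n{\left(1400 \right)} - \left(-1402602 + 109395 + f{\left(-1004 \right)}\right) = \frac{4 \sqrt{15} \sqrt{1400}}{15} - \left(-1402602 + 109395 + \frac{967 - 1004}{2 \left(-1004\right)}\right) = \frac{4 \sqrt{15} \cdot 10 \sqrt{14}}{15} + \left(1402530 - \left(\left(-72 + 109395\right) + \frac{1}{2} \left(- \frac{1}{1004}\right) \left(-37\right)\right)\right) = \frac{8 \sqrt{210}}{3} + \left(1402530 - \left(109323 + \frac{37}{2008}\right)\right) = \frac{8 \sqrt{210}}{3} + \left(1402530 - \frac{219520621}{2008}\right) = \frac{8 \sqrt{210}}{3} + \frac{2596759619}{2008} = \frac{2596759619}{2008} + \frac{8 \sqrt{210}}{3}$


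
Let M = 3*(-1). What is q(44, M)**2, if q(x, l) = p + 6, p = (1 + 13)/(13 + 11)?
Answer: 6241/144 ≈ 43.340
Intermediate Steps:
p = 7/12 (p = 14/24 = 14*(1/24) = 7/12 ≈ 0.58333)
M = -3
q(x, l) = 79/12 (q(x, l) = 7/12 + 6 = 79/12)
q(44, M)**2 = (79/12)**2 = 6241/144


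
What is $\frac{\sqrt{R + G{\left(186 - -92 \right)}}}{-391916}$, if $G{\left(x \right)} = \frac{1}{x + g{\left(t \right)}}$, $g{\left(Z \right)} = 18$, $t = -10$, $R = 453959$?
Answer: $- \frac{\sqrt{9943518010}}{58003568} \approx -0.0017192$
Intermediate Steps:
$G{\left(x \right)} = \frac{1}{18 + x}$ ($G{\left(x \right)} = \frac{1}{x + 18} = \frac{1}{18 + x}$)
$\frac{\sqrt{R + G{\left(186 - -92 \right)}}}{-391916} = \frac{\sqrt{453959 + \frac{1}{18 + \left(186 - -92\right)}}}{-391916} = \sqrt{453959 + \frac{1}{18 + \left(186 + 92\right)}} \left(- \frac{1}{391916}\right) = \sqrt{453959 + \frac{1}{18 + 278}} \left(- \frac{1}{391916}\right) = \sqrt{453959 + \frac{1}{296}} \left(- \frac{1}{391916}\right) = \sqrt{\frac{134371865}{296}} \left(- \frac{1}{391916}\right) = \frac{\sqrt{9943518010}}{148} \left(- \frac{1}{391916}\right) = - \frac{\sqrt{9943518010}}{58003568}$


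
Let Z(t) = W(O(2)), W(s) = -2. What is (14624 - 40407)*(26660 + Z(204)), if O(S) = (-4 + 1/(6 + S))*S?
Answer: -687323214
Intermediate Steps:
O(S) = S*(-4 + 1/(6 + S))
Z(t) = -2
(14624 - 40407)*(26660 + Z(204)) = (14624 - 40407)*(26660 - 2) = -25783*26658 = -687323214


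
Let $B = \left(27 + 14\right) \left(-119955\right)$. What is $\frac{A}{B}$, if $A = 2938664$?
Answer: $- \frac{2938664}{4918155} \approx -0.59751$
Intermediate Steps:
$B = -4918155$ ($B = 41 \left(-119955\right) = -4918155$)
$\frac{A}{B} = \frac{2938664}{-4918155} = 2938664 \left(- \frac{1}{4918155}\right) = - \frac{2938664}{4918155}$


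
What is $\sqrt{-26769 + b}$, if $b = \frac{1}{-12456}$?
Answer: $\frac{i \sqrt{115368394090}}{2076} \approx 163.61 i$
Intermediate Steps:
$b = - \frac{1}{12456} \approx -8.0283 \cdot 10^{-5}$
$\sqrt{-26769 + b} = \sqrt{-26769 - \frac{1}{12456}} = \sqrt{- \frac{333434665}{12456}} = \frac{i \sqrt{115368394090}}{2076}$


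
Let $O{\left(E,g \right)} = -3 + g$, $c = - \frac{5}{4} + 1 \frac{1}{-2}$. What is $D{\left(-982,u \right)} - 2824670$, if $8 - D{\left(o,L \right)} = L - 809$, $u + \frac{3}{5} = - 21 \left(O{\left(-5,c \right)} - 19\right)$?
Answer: $- \frac{56487023}{20} \approx -2.8244 \cdot 10^{6}$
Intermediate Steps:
$c = - \frac{7}{4}$ ($c = \left(-5\right) \frac{1}{4} + 1 \left(- \frac{1}{2}\right) = - \frac{5}{4} - \frac{1}{2} = - \frac{7}{4} \approx -1.75$)
$u = \frac{9963}{20}$ ($u = - \frac{3}{5} - 21 \left(\left(-3 - \frac{7}{4}\right) - 19\right) = - \frac{3}{5} - 21 \left(- \frac{19}{4} - 19\right) = - \frac{3}{5} - - \frac{1995}{4} = - \frac{3}{5} + \frac{1995}{4} = \frac{9963}{20} \approx 498.15$)
$D{\left(o,L \right)} = 817 - L$ ($D{\left(o,L \right)} = 8 - \left(L - 809\right) = 8 - \left(-809 + L\right) = 817 - L$)
$D{\left(-982,u \right)} - 2824670 = \left(817 - \frac{9963}{20}\right) - 2824670 = \frac{6377}{20} - 2824670 = - \frac{56487023}{20}$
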